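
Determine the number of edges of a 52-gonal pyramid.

104

A pyramid on an n-gon base has one n-gon and n triangles: V = 52 + 1 = 53, E = 2·52 = 104, F = 52 + 1 = 53.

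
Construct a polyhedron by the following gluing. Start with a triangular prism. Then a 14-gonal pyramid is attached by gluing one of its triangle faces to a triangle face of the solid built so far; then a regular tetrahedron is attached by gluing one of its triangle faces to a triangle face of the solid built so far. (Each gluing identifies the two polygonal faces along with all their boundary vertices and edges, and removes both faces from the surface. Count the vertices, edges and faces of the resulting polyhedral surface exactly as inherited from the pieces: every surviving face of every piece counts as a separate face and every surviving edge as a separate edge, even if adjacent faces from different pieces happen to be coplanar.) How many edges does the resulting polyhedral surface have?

37

A triangular prism: V=6, E=9, F=5.
Attach a 14-gonal pyramid (V=15, E=28, F=15) along a 3-gon: merge 3 vertices and 3 edges, delete both glued faces → V=18, E=34, F=18.
Attach a regular tetrahedron (V=4, E=6, F=4) along a 3-gon: merge 3 vertices and 3 edges, delete both glued faces → V=19, E=37, F=20.
Check: V − E + F = 19 − 37 + 20 = 2.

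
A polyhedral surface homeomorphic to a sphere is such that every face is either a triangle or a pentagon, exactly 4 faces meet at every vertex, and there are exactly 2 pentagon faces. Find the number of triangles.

10

Let x be the number of triangles; then F = 2 + x.
Edge–face incidences: 2E = 5·2 + 3·x = 10 + 3x.
Every vertex has degree 4, so 4V = 2E.
Euler: V − E + F = 2 ⇒ (2E)/4 − E + (2 + x) = 2.
Multiply by 8: 2·(2E) − 4·(2E) + 8·(2 + x) = 16, i.e. 16 + 8x − 2·(10 + 3x) = 16.
Collecting terms: 2x − 4 = 16, so 2x = 20, so x = 10.
Then 2E = 10 + 3·10 = 40, so E = 20, V = 2E/4 = 10, F = 2 + 10 = 12.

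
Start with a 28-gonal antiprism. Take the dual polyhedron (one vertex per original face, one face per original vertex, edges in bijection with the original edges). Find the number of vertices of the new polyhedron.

The base solid has V = 56, E = 112, F = 58.
The dual swaps V and F and preserves E: V′ = F = 58, E′ = E = 112, F′ = V = 56.

58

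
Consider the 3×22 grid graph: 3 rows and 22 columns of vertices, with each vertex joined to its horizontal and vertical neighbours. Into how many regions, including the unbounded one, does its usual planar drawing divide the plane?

The grid has V = 3·22 = 66 vertices and E = 3·21 + 22·2 = 107 edges.
F = 2 − V + E = 2 − 66 + 107 = 43.

43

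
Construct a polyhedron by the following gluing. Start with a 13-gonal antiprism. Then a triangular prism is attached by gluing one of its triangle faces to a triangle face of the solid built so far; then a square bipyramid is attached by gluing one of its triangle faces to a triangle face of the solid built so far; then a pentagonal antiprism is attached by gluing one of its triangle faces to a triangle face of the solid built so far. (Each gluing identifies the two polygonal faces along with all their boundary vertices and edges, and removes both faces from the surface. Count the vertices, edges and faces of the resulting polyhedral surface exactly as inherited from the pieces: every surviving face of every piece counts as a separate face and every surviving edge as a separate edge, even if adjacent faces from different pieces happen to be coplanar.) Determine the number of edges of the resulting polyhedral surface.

A 13-gonal antiprism: V=26, E=52, F=28.
Attach a triangular prism (V=6, E=9, F=5) along a 3-gon: merge 3 vertices and 3 edges, delete both glued faces → V=29, E=58, F=31.
Attach a square bipyramid (V=6, E=12, F=8) along a 3-gon: merge 3 vertices and 3 edges, delete both glued faces → V=32, E=67, F=37.
Attach a pentagonal antiprism (V=10, E=20, F=12) along a 3-gon: merge 3 vertices and 3 edges, delete both glued faces → V=39, E=84, F=47.
Check: V − E + F = 39 − 84 + 47 = 2.

84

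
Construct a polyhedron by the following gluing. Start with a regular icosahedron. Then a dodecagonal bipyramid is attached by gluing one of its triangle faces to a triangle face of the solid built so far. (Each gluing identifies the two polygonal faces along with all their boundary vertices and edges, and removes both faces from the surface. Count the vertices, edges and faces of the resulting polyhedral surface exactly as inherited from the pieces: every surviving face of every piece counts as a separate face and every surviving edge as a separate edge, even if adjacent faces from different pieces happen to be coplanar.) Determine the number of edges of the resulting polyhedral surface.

A regular icosahedron: V=12, E=30, F=20.
Attach a dodecagonal bipyramid (V=14, E=36, F=24) along a 3-gon: merge 3 vertices and 3 edges, delete both glued faces → V=23, E=63, F=42.
Check: V − E + F = 23 − 63 + 42 = 2.

63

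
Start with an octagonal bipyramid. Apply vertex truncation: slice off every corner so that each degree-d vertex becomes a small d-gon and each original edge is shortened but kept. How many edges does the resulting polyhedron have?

The base solid has V = 10, E = 24, F = 16.
Truncation replaces each original edge-end by a new vertex, so V′ = 2E = 48.
Each original edge survives, and each old vertex of degree d contributes d new edges; summing degrees gives Σd = 2E, so E′ = E + 2E = 3E = 72.
Each original face survives and each original vertex becomes one new face: F′ = F + V = 26.

72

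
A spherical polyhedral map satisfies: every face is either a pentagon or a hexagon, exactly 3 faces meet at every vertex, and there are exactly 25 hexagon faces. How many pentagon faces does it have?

12

Let x be the number of pentagons; then F = 25 + x.
Edge–face incidences: 2E = 6·25 + 5·x = 150 + 5x.
Every vertex has degree 3, so 3V = 2E.
Euler: V − E + F = 2 ⇒ (2E)/3 − E + (25 + x) = 2.
Multiply by 6: 2·(2E) − 3·(2E) + 6·(25 + x) = 12, i.e. 150 + 6x − (150 + 5x) = 12.
Collecting terms: x = 12.
Then 2E = 150 + 5·12 = 210, so E = 105, V = 2E/3 = 70, F = 25 + 12 = 37.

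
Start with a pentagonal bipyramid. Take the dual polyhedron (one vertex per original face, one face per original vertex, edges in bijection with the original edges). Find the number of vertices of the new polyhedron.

The base solid has V = 7, E = 15, F = 10.
The dual swaps V and F and preserves E: V′ = F = 10, E′ = E = 15, F′ = V = 7.

10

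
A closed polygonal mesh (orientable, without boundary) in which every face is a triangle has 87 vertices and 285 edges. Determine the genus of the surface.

5

Every face is a triangle and each edge borders two faces, so 3F = 2·285, giving F = 190.
χ = V − E + F = 87 − 285 + 190 = -8.
For a closed orientable surface χ = 2 − 2g, so g = (2 − (-8))/2 = 5.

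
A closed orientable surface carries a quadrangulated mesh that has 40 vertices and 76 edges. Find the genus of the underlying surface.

Every face is a square and each edge borders two faces, so 4F = 2·76, giving F = 38.
χ = V − E + F = 40 − 76 + 38 = 2.
For a closed orientable surface χ = 2 − 2g, so g = (2 − (2))/2 = 0.

0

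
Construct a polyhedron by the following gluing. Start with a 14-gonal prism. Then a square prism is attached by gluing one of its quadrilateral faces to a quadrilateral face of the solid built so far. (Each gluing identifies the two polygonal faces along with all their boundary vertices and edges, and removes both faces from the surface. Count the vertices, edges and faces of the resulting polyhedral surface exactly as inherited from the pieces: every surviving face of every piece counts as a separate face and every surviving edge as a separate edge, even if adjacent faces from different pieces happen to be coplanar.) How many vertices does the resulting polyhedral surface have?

A 14-gonal prism: V=28, E=42, F=16.
Attach a square prism (V=8, E=12, F=6) along a 4-gon: merge 4 vertices and 4 edges, delete both glued faces → V=32, E=50, F=20.
Check: V − E + F = 32 − 50 + 20 = 2.

32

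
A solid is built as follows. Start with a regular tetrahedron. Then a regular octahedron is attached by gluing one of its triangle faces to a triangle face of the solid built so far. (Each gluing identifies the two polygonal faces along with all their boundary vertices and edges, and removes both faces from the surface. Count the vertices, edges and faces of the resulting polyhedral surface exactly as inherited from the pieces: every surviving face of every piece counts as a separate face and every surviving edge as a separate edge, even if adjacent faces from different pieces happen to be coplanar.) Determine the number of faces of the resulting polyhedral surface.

10

A regular tetrahedron: V=4, E=6, F=4.
Attach a regular octahedron (V=6, E=12, F=8) along a 3-gon: merge 3 vertices and 3 edges, delete both glued faces → V=7, E=15, F=10.
Check: V − E + F = 7 − 15 + 10 = 2.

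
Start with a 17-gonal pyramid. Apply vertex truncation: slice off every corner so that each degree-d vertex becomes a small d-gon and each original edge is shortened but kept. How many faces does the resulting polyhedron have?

36

The base solid has V = 18, E = 34, F = 18.
Truncation replaces each original edge-end by a new vertex, so V′ = 2E = 68.
Each original edge survives, and each old vertex of degree d contributes d new edges; summing degrees gives Σd = 2E, so E′ = E + 2E = 3E = 102.
Each original face survives and each original vertex becomes one new face: F′ = F + V = 36.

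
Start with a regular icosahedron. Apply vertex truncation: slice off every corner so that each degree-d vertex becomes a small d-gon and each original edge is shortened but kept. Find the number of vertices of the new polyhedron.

The base solid has V = 12, E = 30, F = 20.
Truncation replaces each original edge-end by a new vertex, so V′ = 2E = 60.
Each original edge survives, and each old vertex of degree d contributes d new edges; summing degrees gives Σd = 2E, so E′ = E + 2E = 3E = 90.
Each original face survives and each original vertex becomes one new face: F′ = F + V = 32.

60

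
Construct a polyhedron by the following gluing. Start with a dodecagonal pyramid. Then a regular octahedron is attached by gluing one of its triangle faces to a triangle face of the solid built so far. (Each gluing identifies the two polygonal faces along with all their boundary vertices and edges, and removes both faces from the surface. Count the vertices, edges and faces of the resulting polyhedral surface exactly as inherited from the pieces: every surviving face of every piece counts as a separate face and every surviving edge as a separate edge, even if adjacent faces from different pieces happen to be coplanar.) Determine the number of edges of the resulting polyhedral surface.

33

A dodecagonal pyramid: V=13, E=24, F=13.
Attach a regular octahedron (V=6, E=12, F=8) along a 3-gon: merge 3 vertices and 3 edges, delete both glued faces → V=16, E=33, F=19.
Check: V − E + F = 16 − 33 + 19 = 2.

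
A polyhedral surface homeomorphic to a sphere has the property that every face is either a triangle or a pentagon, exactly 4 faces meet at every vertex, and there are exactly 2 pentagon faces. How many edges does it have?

Let x be the number of triangles; then F = 2 + x.
Edge–face incidences: 2E = 5·2 + 3·x = 10 + 3x.
Every vertex has degree 4, so 4V = 2E.
Euler: V − E + F = 2 ⇒ (2E)/4 − E + (2 + x) = 2.
Multiply by 8: 2·(2E) − 4·(2E) + 8·(2 + x) = 16, i.e. 16 + 8x − 2·(10 + 3x) = 16.
Collecting terms: 2x − 4 = 16, so 2x = 20, so x = 10.
Then 2E = 10 + 3·10 = 40, so E = 20, V = 2E/4 = 10, F = 2 + 10 = 12.

20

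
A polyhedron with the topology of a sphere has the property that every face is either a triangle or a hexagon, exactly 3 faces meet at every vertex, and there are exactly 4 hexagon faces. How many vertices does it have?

12

Let x be the number of triangles; then F = 4 + x.
Edge–face incidences: 2E = 6·4 + 3·x = 24 + 3x.
Every vertex has degree 3, so 3V = 2E.
Euler: V − E + F = 2 ⇒ (2E)/3 − E + (4 + x) = 2.
Multiply by 6: 2·(2E) − 3·(2E) + 6·(4 + x) = 12, i.e. 24 + 6x − (24 + 3x) = 12.
Collecting terms: 3x = 12, so x = 4.
Then 2E = 24 + 3·4 = 36, so E = 18, V = 2E/3 = 12, F = 4 + 4 = 8.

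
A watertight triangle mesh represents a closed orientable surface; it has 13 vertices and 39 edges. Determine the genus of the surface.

Every face is a triangle and each edge borders two faces, so 3F = 2·39, giving F = 26.
χ = V − E + F = 13 − 39 + 26 = 0.
For a closed orientable surface χ = 2 − 2g, so g = (2 − (0))/2 = 1.

1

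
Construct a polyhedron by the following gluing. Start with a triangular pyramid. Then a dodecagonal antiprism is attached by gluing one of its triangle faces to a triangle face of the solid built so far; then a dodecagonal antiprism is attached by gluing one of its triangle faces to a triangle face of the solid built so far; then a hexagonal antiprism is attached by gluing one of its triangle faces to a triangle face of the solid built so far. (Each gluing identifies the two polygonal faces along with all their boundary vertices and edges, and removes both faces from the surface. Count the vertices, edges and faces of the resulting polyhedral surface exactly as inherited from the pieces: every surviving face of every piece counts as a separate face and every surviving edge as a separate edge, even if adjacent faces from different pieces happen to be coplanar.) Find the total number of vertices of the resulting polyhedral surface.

A triangular pyramid: V=4, E=6, F=4.
Attach a dodecagonal antiprism (V=24, E=48, F=26) along a 3-gon: merge 3 vertices and 3 edges, delete both glued faces → V=25, E=51, F=28.
Attach a dodecagonal antiprism (V=24, E=48, F=26) along a 3-gon: merge 3 vertices and 3 edges, delete both glued faces → V=46, E=96, F=52.
Attach a hexagonal antiprism (V=12, E=24, F=14) along a 3-gon: merge 3 vertices and 3 edges, delete both glued faces → V=55, E=117, F=64.
Check: V − E + F = 55 − 117 + 64 = 2.

55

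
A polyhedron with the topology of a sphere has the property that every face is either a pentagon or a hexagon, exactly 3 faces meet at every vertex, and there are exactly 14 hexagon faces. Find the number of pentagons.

Let x be the number of pentagons; then F = 14 + x.
Edge–face incidences: 2E = 6·14 + 5·x = 84 + 5x.
Every vertex has degree 3, so 3V = 2E.
Euler: V − E + F = 2 ⇒ (2E)/3 − E + (14 + x) = 2.
Multiply by 6: 2·(2E) − 3·(2E) + 6·(14 + x) = 12, i.e. 84 + 6x − (84 + 5x) = 12.
Collecting terms: x = 12.
Then 2E = 84 + 5·12 = 144, so E = 72, V = 2E/3 = 48, F = 14 + 12 = 26.

12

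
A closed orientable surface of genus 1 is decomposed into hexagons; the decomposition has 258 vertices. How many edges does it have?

387

χ = 2 − 2·1 = 0, and every face is a hexagon so 6F = 2E.
V − E + F = 0 with E = 6F/2 gives 258 − (6/2 − 1)·F = 0, so F = 129 and E = 387.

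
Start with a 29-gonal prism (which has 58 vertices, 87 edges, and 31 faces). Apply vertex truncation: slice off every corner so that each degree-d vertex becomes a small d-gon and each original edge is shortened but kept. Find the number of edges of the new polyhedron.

Truncation replaces each original edge-end by a new vertex, so V′ = 2E = 174.
Each original edge survives, and each old vertex of degree d contributes d new edges; summing degrees gives Σd = 2E, so E′ = E + 2E = 3E = 261.
Each original face survives and each original vertex becomes one new face: F′ = F + V = 89.

261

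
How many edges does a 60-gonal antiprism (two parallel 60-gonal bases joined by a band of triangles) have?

An antiprism on an n-gon has two n-gon caps and 2n triangles: V = 2·60 = 120, E = 4·60 = 240, F = 2·60 + 2 = 122.
Check: V − E + F = 120 − 240 + 122 = 2.

240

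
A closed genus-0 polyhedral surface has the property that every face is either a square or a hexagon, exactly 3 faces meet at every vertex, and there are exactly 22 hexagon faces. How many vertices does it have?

52

Let x be the number of squares; then F = 22 + x.
Edge–face incidences: 2E = 6·22 + 4·x = 132 + 4x.
Every vertex has degree 3, so 3V = 2E.
Euler: V − E + F = 2 ⇒ (2E)/3 − E + (22 + x) = 2.
Multiply by 6: 2·(2E) − 3·(2E) + 6·(22 + x) = 12, i.e. 132 + 6x − (132 + 4x) = 12.
Collecting terms: 2x = 12, so x = 6.
Then 2E = 132 + 4·6 = 156, so E = 78, V = 2E/3 = 52, F = 22 + 6 = 28.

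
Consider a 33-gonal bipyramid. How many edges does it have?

A bipyramid over an n-gon has 2n triangular faces and n + 2 vertices: V = 33 + 2 = 35, E = 3·33 = 99, F = 2·33 = 66.
Check: V − E + F = 35 − 99 + 66 = 2.

99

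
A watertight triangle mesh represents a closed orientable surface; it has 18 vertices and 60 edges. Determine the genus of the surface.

2

Every face is a triangle and each edge borders two faces, so 3F = 2·60, giving F = 40.
χ = V − E + F = 18 − 60 + 40 = -2.
For a closed orientable surface χ = 2 − 2g, so g = (2 − (-2))/2 = 2.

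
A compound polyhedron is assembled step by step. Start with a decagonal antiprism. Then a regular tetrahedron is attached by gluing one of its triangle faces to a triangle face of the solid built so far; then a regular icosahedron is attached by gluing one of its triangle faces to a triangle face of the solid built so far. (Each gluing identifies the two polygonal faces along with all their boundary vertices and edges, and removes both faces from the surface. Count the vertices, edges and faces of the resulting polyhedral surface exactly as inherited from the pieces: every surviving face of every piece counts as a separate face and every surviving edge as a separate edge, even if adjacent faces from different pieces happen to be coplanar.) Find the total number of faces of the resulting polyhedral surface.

42

A decagonal antiprism: V=20, E=40, F=22.
Attach a regular tetrahedron (V=4, E=6, F=4) along a 3-gon: merge 3 vertices and 3 edges, delete both glued faces → V=21, E=43, F=24.
Attach a regular icosahedron (V=12, E=30, F=20) along a 3-gon: merge 3 vertices and 3 edges, delete both glued faces → V=30, E=70, F=42.
Check: V − E + F = 30 − 70 + 42 = 2.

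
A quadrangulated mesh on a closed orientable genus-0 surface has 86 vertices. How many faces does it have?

χ = 2 − 2·0 = 2, and every face is a square so 4F = 2E.
V − E + F = 2 with E = 4F/2 gives 86 − (4/2 − 1)·F = 2, so F = 84 and E = 168.

84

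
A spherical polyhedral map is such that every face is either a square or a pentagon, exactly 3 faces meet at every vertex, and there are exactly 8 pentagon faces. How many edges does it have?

24

Let x be the number of squares; then F = 8 + x.
Edge–face incidences: 2E = 5·8 + 4·x = 40 + 4x.
Every vertex has degree 3, so 3V = 2E.
Euler: V − E + F = 2 ⇒ (2E)/3 − E + (8 + x) = 2.
Multiply by 6: 2·(2E) − 3·(2E) + 6·(8 + x) = 12, i.e. 48 + 6x − (40 + 4x) = 12.
Collecting terms: 2x + 8 = 12, so 2x = 4, so x = 2.
Then 2E = 40 + 4·2 = 48, so E = 24, V = 2E/3 = 16, F = 8 + 2 = 10.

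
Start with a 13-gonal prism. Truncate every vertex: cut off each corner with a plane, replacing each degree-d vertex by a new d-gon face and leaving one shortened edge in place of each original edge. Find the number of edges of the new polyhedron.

117

The base solid has V = 26, E = 39, F = 15.
Truncation replaces each original edge-end by a new vertex, so V′ = 2E = 78.
Each original edge survives, and each old vertex of degree d contributes d new edges; summing degrees gives Σd = 2E, so E′ = E + 2E = 3E = 117.
Each original face survives and each original vertex becomes one new face: F′ = F + V = 41.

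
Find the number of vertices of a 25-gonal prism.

50

A prism on an n-gon has two n-gon bases and n rectangular sides: V = 2·25 = 50, E = 3·25 = 75, F = 25 + 2 = 27.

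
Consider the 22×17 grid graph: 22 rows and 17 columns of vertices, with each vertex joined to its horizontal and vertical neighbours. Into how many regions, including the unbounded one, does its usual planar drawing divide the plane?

337

The grid has V = 22·17 = 374 vertices and E = 22·16 + 17·21 = 709 edges.
F = 2 − V + E = 2 − 374 + 709 = 337.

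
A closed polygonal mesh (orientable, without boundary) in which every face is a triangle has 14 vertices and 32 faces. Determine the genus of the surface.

Every face is a triangle, so 2E = 3·32 = 96, giving E = 48.
χ = V − E + F = 14 − 48 + 32 = -2.
For a closed orientable surface χ = 2 − 2g, so g = (2 − (-2))/2 = 2.

2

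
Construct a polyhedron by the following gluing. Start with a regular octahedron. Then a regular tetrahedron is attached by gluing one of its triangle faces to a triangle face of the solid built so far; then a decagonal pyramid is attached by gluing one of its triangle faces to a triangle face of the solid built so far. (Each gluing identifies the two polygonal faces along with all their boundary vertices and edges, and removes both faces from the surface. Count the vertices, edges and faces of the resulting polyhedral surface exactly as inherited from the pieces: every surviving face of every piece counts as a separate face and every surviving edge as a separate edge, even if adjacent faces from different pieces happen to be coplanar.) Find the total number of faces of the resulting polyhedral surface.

19

A regular octahedron: V=6, E=12, F=8.
Attach a regular tetrahedron (V=4, E=6, F=4) along a 3-gon: merge 3 vertices and 3 edges, delete both glued faces → V=7, E=15, F=10.
Attach a decagonal pyramid (V=11, E=20, F=11) along a 3-gon: merge 3 vertices and 3 edges, delete both glued faces → V=15, E=32, F=19.
Check: V − E + F = 15 − 32 + 19 = 2.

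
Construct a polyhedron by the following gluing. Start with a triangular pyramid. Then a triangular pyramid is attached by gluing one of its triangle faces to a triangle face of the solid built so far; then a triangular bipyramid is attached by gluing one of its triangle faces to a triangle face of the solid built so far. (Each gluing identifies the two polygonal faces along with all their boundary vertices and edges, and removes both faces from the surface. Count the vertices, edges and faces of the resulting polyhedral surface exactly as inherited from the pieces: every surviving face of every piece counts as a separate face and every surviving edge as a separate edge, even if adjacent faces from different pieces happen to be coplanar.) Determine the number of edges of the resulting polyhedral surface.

15

A triangular pyramid: V=4, E=6, F=4.
Attach a triangular pyramid (V=4, E=6, F=4) along a 3-gon: merge 3 vertices and 3 edges, delete both glued faces → V=5, E=9, F=6.
Attach a triangular bipyramid (V=5, E=9, F=6) along a 3-gon: merge 3 vertices and 3 edges, delete both glued faces → V=7, E=15, F=10.
Check: V − E + F = 7 − 15 + 10 = 2.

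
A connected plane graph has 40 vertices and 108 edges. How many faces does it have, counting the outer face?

70

Euler's formula for a connected plane graph: V − E + F = 2, so F = 2 − 40 + 108 = 70.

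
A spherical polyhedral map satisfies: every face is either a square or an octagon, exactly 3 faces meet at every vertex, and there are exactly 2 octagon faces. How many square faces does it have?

8

Let x be the number of squares; then F = 2 + x.
Edge–face incidences: 2E = 8·2 + 4·x = 16 + 4x.
Every vertex has degree 3, so 3V = 2E.
Euler: V − E + F = 2 ⇒ (2E)/3 − E + (2 + x) = 2.
Multiply by 6: 2·(2E) − 3·(2E) + 6·(2 + x) = 12, i.e. 12 + 6x − (16 + 4x) = 12.
Collecting terms: 2x − 4 = 12, so 2x = 16, so x = 8.
Then 2E = 16 + 4·8 = 48, so E = 24, V = 2E/3 = 16, F = 2 + 8 = 10.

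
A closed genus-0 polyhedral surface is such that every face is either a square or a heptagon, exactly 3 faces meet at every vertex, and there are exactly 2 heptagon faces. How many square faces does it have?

Let x be the number of squares; then F = 2 + x.
Edge–face incidences: 2E = 7·2 + 4·x = 14 + 4x.
Every vertex has degree 3, so 3V = 2E.
Euler: V − E + F = 2 ⇒ (2E)/3 − E + (2 + x) = 2.
Multiply by 6: 2·(2E) − 3·(2E) + 6·(2 + x) = 12, i.e. 12 + 6x − (14 + 4x) = 12.
Collecting terms: 2x − 2 = 12, so 2x = 14, so x = 7.
Then 2E = 14 + 4·7 = 42, so E = 21, V = 2E/3 = 14, F = 2 + 7 = 9.

7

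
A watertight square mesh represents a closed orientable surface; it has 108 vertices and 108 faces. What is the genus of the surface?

Every face is a square, so 2E = 4·108 = 432, giving E = 216.
χ = V − E + F = 108 − 216 + 108 = 0.
For a closed orientable surface χ = 2 − 2g, so g = (2 − (0))/2 = 1.

1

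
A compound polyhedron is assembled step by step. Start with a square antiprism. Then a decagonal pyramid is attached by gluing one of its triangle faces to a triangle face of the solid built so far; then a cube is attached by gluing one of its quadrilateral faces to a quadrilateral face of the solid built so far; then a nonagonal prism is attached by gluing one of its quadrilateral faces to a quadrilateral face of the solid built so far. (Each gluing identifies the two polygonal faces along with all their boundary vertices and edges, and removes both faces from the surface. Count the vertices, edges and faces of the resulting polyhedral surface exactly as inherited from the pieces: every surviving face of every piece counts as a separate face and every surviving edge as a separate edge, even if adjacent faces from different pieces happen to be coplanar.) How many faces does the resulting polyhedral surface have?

A square antiprism: V=8, E=16, F=10.
Attach a decagonal pyramid (V=11, E=20, F=11) along a 3-gon: merge 3 vertices and 3 edges, delete both glued faces → V=16, E=33, F=19.
Attach a cube (V=8, E=12, F=6) along a 4-gon: merge 4 vertices and 4 edges, delete both glued faces → V=20, E=41, F=23.
Attach a nonagonal prism (V=18, E=27, F=11) along a 4-gon: merge 4 vertices and 4 edges, delete both glued faces → V=34, E=64, F=32.
Check: V − E + F = 34 − 64 + 32 = 2.

32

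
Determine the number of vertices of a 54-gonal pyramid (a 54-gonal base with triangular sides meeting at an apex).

55

A pyramid on an n-gon base has one n-gon and n triangles: V = 54 + 1 = 55, E = 2·54 = 108, F = 54 + 1 = 55.
Check: V − E + F = 55 − 108 + 55 = 2.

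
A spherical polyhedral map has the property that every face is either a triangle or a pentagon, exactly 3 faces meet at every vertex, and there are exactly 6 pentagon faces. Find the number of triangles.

2

Let x be the number of triangles; then F = 6 + x.
Edge–face incidences: 2E = 5·6 + 3·x = 30 + 3x.
Every vertex has degree 3, so 3V = 2E.
Euler: V − E + F = 2 ⇒ (2E)/3 − E + (6 + x) = 2.
Multiply by 6: 2·(2E) − 3·(2E) + 6·(6 + x) = 12, i.e. 36 + 6x − (30 + 3x) = 12.
Collecting terms: 3x + 6 = 12, so 3x = 6, so x = 2.
Then 2E = 30 + 3·2 = 36, so E = 18, V = 2E/3 = 12, F = 6 + 2 = 8.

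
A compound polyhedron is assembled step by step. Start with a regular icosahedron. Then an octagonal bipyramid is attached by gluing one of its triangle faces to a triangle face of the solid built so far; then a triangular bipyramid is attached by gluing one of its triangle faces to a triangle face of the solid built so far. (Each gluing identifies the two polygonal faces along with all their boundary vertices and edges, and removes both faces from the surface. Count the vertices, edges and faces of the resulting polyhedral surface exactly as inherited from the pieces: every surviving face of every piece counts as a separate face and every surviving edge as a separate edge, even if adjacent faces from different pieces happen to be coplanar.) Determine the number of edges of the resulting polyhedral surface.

A regular icosahedron: V=12, E=30, F=20.
Attach an octagonal bipyramid (V=10, E=24, F=16) along a 3-gon: merge 3 vertices and 3 edges, delete both glued faces → V=19, E=51, F=34.
Attach a triangular bipyramid (V=5, E=9, F=6) along a 3-gon: merge 3 vertices and 3 edges, delete both glued faces → V=21, E=57, F=38.
Check: V − E + F = 21 − 57 + 38 = 2.

57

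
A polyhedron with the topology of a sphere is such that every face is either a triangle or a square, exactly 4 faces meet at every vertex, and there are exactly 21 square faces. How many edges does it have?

Let x be the number of triangles; then F = 21 + x.
Edge–face incidences: 2E = 4·21 + 3·x = 84 + 3x.
Every vertex has degree 4, so 4V = 2E.
Euler: V − E + F = 2 ⇒ (2E)/4 − E + (21 + x) = 2.
Multiply by 8: 2·(2E) − 4·(2E) + 8·(21 + x) = 16, i.e. 168 + 8x − 2·(84 + 3x) = 16.
Collecting terms: 2x = 16, so x = 8.
Then 2E = 84 + 3·8 = 108, so E = 54, V = 2E/4 = 27, F = 21 + 8 = 29.

54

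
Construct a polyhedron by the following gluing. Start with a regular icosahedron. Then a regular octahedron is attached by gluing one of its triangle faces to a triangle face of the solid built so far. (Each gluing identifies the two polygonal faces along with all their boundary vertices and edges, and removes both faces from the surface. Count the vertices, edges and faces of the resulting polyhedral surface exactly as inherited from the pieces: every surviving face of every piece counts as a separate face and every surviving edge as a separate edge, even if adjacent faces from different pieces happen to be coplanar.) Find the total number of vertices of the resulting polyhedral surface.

A regular icosahedron: V=12, E=30, F=20.
Attach a regular octahedron (V=6, E=12, F=8) along a 3-gon: merge 3 vertices and 3 edges, delete both glued faces → V=15, E=39, F=26.
Check: V − E + F = 15 − 39 + 26 = 2.

15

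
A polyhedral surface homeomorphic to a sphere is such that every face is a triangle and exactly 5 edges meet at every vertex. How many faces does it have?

Each face has 3 edges and each edge borders two faces, so 2E = 3F.
Each vertex has degree 5, so 5V = 2E and hence V = 3F/5.
Euler: V − E + F = 2 ⇒ (3F/5) − (3F/2) + F = 2.
Multiply by 10: (6 − 15 + 10)F = 20, i.e. 1F = 20.
So F = 20, E = 3·20/2 = 30, V = 3·20/5 = 12.

20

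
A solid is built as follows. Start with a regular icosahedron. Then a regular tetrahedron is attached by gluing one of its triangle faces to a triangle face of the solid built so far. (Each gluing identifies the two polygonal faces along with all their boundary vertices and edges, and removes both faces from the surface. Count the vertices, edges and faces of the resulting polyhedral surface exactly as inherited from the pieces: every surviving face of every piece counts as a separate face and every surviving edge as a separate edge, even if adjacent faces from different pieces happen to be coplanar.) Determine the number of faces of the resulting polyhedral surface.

A regular icosahedron: V=12, E=30, F=20.
Attach a regular tetrahedron (V=4, E=6, F=4) along a 3-gon: merge 3 vertices and 3 edges, delete both glued faces → V=13, E=33, F=22.
Check: V − E + F = 13 − 33 + 22 = 2.

22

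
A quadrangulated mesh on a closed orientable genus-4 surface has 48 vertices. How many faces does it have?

54

χ = 2 − 2·4 = -6, and every face is a square so 4F = 2E.
V − E + F = -6 with E = 4F/2 gives 48 − (4/2 − 1)·F = -6, so F = 54 and E = 108.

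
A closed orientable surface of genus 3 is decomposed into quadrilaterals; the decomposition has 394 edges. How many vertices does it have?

193

χ = 2 − 2·3 = -4, and every face is a square so 4F = 2E.
F = 2E/4 = 197. Then V = -4 + E − F = -4 + 394 − 197 = 193.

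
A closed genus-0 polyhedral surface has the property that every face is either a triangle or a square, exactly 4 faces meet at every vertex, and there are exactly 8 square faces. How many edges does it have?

Let x be the number of triangles; then F = 8 + x.
Edge–face incidences: 2E = 4·8 + 3·x = 32 + 3x.
Every vertex has degree 4, so 4V = 2E.
Euler: V − E + F = 2 ⇒ (2E)/4 − E + (8 + x) = 2.
Multiply by 8: 2·(2E) − 4·(2E) + 8·(8 + x) = 16, i.e. 64 + 8x − 2·(32 + 3x) = 16.
Collecting terms: 2x = 16, so x = 8.
Then 2E = 32 + 3·8 = 56, so E = 28, V = 2E/4 = 14, F = 8 + 8 = 16.

28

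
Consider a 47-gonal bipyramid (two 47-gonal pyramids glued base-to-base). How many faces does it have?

94

A bipyramid over an n-gon has 2n triangular faces and n + 2 vertices: V = 47 + 2 = 49, E = 3·47 = 141, F = 2·47 = 94.
Check: V − E + F = 49 − 141 + 94 = 2.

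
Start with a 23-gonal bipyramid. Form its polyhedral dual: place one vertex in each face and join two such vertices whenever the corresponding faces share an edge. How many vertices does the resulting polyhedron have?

46

The base solid has V = 25, E = 69, F = 46.
The dual swaps V and F and preserves E: V′ = F = 46, E′ = E = 69, F′ = V = 25.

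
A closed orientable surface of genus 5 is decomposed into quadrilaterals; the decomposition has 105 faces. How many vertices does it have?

χ = 2 − 2·5 = -8, and every face is a square so 4F = 2E.
E = 4·105/2 = 210. Then V = -8 + E − F = -8 + 210 − 105 = 97.

97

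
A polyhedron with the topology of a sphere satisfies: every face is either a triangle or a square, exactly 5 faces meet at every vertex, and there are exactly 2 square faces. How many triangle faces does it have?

24

Let x be the number of triangles; then F = 2 + x.
Edge–face incidences: 2E = 4·2 + 3·x = 8 + 3x.
Every vertex has degree 5, so 5V = 2E.
Euler: V − E + F = 2 ⇒ (2E)/5 − E + (2 + x) = 2.
Multiply by 10: 2·(2E) − 5·(2E) + 10·(2 + x) = 20, i.e. 20 + 10x − 3·(8 + 3x) = 20.
Collecting terms: x − 4 = 20, so x = 24.
Then 2E = 8 + 3·24 = 80, so E = 40, V = 2E/5 = 16, F = 2 + 24 = 26.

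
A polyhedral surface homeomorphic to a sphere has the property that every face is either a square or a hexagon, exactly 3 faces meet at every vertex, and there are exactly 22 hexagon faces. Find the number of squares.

6

Let x be the number of squares; then F = 22 + x.
Edge–face incidences: 2E = 6·22 + 4·x = 132 + 4x.
Every vertex has degree 3, so 3V = 2E.
Euler: V − E + F = 2 ⇒ (2E)/3 − E + (22 + x) = 2.
Multiply by 6: 2·(2E) − 3·(2E) + 6·(22 + x) = 12, i.e. 132 + 6x − (132 + 4x) = 12.
Collecting terms: 2x = 12, so x = 6.
Then 2E = 132 + 4·6 = 156, so E = 78, V = 2E/3 = 52, F = 22 + 6 = 28.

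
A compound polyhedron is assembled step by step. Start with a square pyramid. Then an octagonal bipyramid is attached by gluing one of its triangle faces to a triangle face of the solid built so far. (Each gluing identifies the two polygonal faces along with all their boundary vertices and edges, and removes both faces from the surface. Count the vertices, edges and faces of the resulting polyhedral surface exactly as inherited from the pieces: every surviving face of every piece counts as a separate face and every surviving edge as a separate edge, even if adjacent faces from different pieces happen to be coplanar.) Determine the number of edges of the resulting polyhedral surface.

A square pyramid: V=5, E=8, F=5.
Attach an octagonal bipyramid (V=10, E=24, F=16) along a 3-gon: merge 3 vertices and 3 edges, delete both glued faces → V=12, E=29, F=19.
Check: V − E + F = 12 − 29 + 19 = 2.

29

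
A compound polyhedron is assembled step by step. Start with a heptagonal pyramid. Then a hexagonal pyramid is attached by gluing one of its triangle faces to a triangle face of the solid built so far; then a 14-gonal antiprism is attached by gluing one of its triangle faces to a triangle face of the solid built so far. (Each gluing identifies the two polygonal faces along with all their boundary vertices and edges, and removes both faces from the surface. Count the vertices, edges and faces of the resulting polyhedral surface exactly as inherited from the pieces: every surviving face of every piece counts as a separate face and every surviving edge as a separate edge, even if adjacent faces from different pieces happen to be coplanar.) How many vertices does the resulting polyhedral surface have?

A heptagonal pyramid: V=8, E=14, F=8.
Attach a hexagonal pyramid (V=7, E=12, F=7) along a 3-gon: merge 3 vertices and 3 edges, delete both glued faces → V=12, E=23, F=13.
Attach a 14-gonal antiprism (V=28, E=56, F=30) along a 3-gon: merge 3 vertices and 3 edges, delete both glued faces → V=37, E=76, F=41.
Check: V − E + F = 37 − 76 + 41 = 2.

37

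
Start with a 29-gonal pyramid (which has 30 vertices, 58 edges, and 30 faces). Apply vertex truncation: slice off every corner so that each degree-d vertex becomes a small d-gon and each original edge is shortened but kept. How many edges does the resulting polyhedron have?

174

Truncation replaces each original edge-end by a new vertex, so V′ = 2E = 116.
Each original edge survives, and each old vertex of degree d contributes d new edges; summing degrees gives Σd = 2E, so E′ = E + 2E = 3E = 174.
Each original face survives and each original vertex becomes one new face: F′ = F + V = 60.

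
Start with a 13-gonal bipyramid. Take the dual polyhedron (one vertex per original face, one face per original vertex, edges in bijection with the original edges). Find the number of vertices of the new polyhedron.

26

The base solid has V = 15, E = 39, F = 26.
The dual swaps V and F and preserves E: V′ = F = 26, E′ = E = 39, F′ = V = 15.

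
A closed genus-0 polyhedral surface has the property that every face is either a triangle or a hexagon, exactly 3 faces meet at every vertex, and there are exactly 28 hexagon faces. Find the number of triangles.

4

Let x be the number of triangles; then F = 28 + x.
Edge–face incidences: 2E = 6·28 + 3·x = 168 + 3x.
Every vertex has degree 3, so 3V = 2E.
Euler: V − E + F = 2 ⇒ (2E)/3 − E + (28 + x) = 2.
Multiply by 6: 2·(2E) − 3·(2E) + 6·(28 + x) = 12, i.e. 168 + 6x − (168 + 3x) = 12.
Collecting terms: 3x = 12, so x = 4.
Then 2E = 168 + 3·4 = 180, so E = 90, V = 2E/3 = 60, F = 28 + 4 = 32.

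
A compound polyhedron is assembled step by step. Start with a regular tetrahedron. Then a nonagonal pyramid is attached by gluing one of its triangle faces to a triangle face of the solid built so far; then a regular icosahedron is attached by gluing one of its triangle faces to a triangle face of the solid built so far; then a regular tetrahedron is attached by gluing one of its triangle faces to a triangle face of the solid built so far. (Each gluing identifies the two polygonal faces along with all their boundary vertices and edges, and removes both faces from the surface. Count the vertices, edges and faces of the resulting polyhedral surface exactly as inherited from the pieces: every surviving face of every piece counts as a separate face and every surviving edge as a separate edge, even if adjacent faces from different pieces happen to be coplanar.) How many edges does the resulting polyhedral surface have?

51

A regular tetrahedron: V=4, E=6, F=4.
Attach a nonagonal pyramid (V=10, E=18, F=10) along a 3-gon: merge 3 vertices and 3 edges, delete both glued faces → V=11, E=21, F=12.
Attach a regular icosahedron (V=12, E=30, F=20) along a 3-gon: merge 3 vertices and 3 edges, delete both glued faces → V=20, E=48, F=30.
Attach a regular tetrahedron (V=4, E=6, F=4) along a 3-gon: merge 3 vertices and 3 edges, delete both glued faces → V=21, E=51, F=32.
Check: V − E + F = 21 − 51 + 32 = 2.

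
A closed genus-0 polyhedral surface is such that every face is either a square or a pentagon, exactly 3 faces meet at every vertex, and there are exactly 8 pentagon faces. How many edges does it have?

24

Let x be the number of squares; then F = 8 + x.
Edge–face incidences: 2E = 5·8 + 4·x = 40 + 4x.
Every vertex has degree 3, so 3V = 2E.
Euler: V − E + F = 2 ⇒ (2E)/3 − E + (8 + x) = 2.
Multiply by 6: 2·(2E) − 3·(2E) + 6·(8 + x) = 12, i.e. 48 + 6x − (40 + 4x) = 12.
Collecting terms: 2x + 8 = 12, so 2x = 4, so x = 2.
Then 2E = 40 + 4·2 = 48, so E = 24, V = 2E/3 = 16, F = 8 + 2 = 10.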